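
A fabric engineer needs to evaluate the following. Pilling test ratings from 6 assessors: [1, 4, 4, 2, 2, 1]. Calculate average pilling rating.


Formula: Mean = sum / count
Sum = 1 + 4 + 4 + 2 + 2 + 1 = 14
Mean = 14 / 6 = 2.3

2.3


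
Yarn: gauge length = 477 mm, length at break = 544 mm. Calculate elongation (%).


Formula: Elongation (%) = ((L_break - L0) / L0) * 100
Step 1: Extension = 544 - 477 = 67 mm
Step 2: Elongation = (67 / 477) * 100
Step 3: Elongation = 0.140461 * 100 = 14.0461% ≈ 14.0%

14.0%


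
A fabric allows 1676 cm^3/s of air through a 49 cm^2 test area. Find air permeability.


Formula: Air Permeability = Airflow / Test Area
AP = 1676 cm^3/s / 49 cm^2
AP = 34.2 cm^3/s/cm^2

34.2 cm^3/s/cm^2


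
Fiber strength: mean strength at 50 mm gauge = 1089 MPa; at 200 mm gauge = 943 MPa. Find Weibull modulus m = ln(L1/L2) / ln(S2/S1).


Formula: m = ln(L1/L2) / ln(S2/S1)
Step 1: ln(L1/L2) = ln(50/200) = -1.38629
Step 2: S2/S1 = 943/1089 = 0.86593
Step 3: ln(S2/S1) = ln(0.86593) = -0.14395
Step 4: m = -1.38629 / -0.14395 = 9.63

9.63 (Weibull m)


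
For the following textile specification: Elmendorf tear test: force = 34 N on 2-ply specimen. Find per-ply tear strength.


Formula: Per-ply strength = Total force / Number of plies
Per-ply = 34 N / 2
Per-ply = 17 N

17 N


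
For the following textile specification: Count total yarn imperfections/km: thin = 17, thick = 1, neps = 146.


Formula: Total = thin places + thick places + neps
Total = 17 + 1 + 146
Total = 164 imperfections/km

164 imperfections/km


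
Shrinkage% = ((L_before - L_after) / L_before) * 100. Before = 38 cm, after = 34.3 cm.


Formula: Shrinkage% = ((L_before - L_after) / L_before) * 100
Step 1: Shrinkage = 38 - 34.3 = 3.7 cm
Step 2: Shrinkage% = (3.7 / 38) * 100
Step 3: Shrinkage% = 0.097368 * 100 = 9.7368% ≈ 9.7%

9.7%


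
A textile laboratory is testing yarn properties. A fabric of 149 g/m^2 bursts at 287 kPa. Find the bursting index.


Formula: Bursting Index = Bursting Strength / Fabric GSM
BI = 287 kPa / 149 g/m^2
BI = 1.926 kPa/(g/m^2)

1.926 kPa/(g/m^2)


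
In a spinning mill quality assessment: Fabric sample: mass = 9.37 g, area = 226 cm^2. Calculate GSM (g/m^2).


Formula: GSM = mass_g / area_m2
Step 1: Convert area: 226 cm^2 = 226 / 10000 = 0.0226 m^2
Step 2: GSM = 9.37 g / 0.0226 m^2 = 414.6 g/m^2

414.6 g/m^2


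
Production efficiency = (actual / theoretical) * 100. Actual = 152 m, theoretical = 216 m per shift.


Formula: Efficiency% = (Actual output / Theoretical output) * 100
Efficiency% = (152 / 216) * 100
Efficiency% = 0.703704 * 100 = 70.3704% ≈ 70.4%

70.4%


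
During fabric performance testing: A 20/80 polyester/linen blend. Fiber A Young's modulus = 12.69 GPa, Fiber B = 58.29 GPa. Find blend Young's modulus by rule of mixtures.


Formula: Blend property = (fraction_A * property_A) + (fraction_B * property_B)
Step 1: Contribution A = 20/100 * 12.69 GPa = 2.538 GPa
Step 2: Contribution B = 80/100 * 58.29 GPa = 46.632 GPa
Step 3: Blend Young's modulus = 2.538 + 46.632 = 49.17 GPa

49.17 GPa


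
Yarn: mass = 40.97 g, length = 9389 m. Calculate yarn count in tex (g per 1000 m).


Formula: Tex = (mass_g / length_m) * 1000
Substituting: Tex = (40.97 / 9389) * 1000
Intermediate: 40.97 / 9389 = 0.00436362 g/m
Tex = 0.00436362 * 1000 = 4.36 tex

4.36 tex


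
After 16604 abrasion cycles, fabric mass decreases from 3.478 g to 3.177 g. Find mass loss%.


Formula: Mass loss% = ((m_before - m_after) / m_before) * 100
Step 1: Mass loss = 3.478 - 3.177 = 0.301 g
Step 2: Ratio = 0.301 / 3.478 = 0.086544
Step 3: Mass loss% = 0.086544 * 100 = 8.6544% ≈ 8.65%

8.65%


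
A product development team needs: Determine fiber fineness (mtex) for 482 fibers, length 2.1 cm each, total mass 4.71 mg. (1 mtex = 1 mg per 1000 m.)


Formula: fineness (mtex) = mass (mg) / total length (km) = (mass_mg / total_length_m) * 1000
Step 1: Convert fiber length: 2.1 cm = 0.021 m
Step 2: Total fiber length = 482 * 0.021 = 10.122 m
Step 3: Linear density = 4.71 mg / 10.122 m = 0.4653 mg/m
Step 4: fineness = 0.4653 * 1000 = 465.3 mtex

465.3 mtex


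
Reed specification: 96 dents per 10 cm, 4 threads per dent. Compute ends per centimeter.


Formula: EPC = (dents per 10 cm * ends per dent) / 10
Step 1: Total ends per 10 cm = 96 * 4 = 384
Step 2: EPC = 384 / 10 = 38.4 ends/cm

38.4 ends/cm


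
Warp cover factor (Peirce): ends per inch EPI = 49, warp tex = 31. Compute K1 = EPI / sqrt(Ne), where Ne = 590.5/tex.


Formula: K1 = EPI / sqrt(Ne), with Ne = 590.5 / tex_warp
Step 1: Ne = 590.5 / 31 = 19.048
Step 2: sqrt(Ne) = sqrt(19.048) = 4.3644
Step 3: K1 = 49 / 4.3644 = 11.2

11.2


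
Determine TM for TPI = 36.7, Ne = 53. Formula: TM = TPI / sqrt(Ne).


Formula: TM = TPI / sqrt(Ne)
Step 1: sqrt(Ne) = sqrt(53) = 7.2801
Step 2: TM = 36.7 / 7.2801 = 5.04

5.04 TM


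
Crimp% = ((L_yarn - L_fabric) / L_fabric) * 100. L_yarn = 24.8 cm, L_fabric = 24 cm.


Formula: Crimp% = ((L_yarn - L_fabric) / L_fabric) * 100
Step 1: Extension = 24.8 - 24 = 0.8 cm
Step 2: Crimp% = (0.8 / 24) * 100
Step 3: Crimp% = 0.033333 * 100 = 3.3333% ≈ 3.3%

3.3%


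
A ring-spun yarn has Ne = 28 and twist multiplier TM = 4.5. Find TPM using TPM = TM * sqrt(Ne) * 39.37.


Formula: TPM = TM * sqrt(Ne) * 39.37
Step 1: sqrt(Ne) = sqrt(28) = 5.2915
Step 2: TM * sqrt(Ne) = 4.5 * 5.2915 = 23.8118
Step 3: TPM = 23.8118 * 39.37 = 937 twists/m

937 twists/m


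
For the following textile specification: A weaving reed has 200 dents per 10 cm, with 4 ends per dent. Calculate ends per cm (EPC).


Formula: EPC = (dents per 10 cm * ends per dent) / 10
Step 1: Total ends per 10 cm = 200 * 4 = 800
Step 2: EPC = 800 / 10 = 80.0 ends/cm

80.0 ends/cm


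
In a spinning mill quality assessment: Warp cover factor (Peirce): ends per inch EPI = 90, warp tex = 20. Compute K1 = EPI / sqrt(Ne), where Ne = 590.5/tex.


Formula: K1 = EPI / sqrt(Ne), with Ne = 590.5 / tex_warp
Step 1: Ne = 590.5 / 20 = 29.525
Step 2: sqrt(Ne) = sqrt(29.525) = 5.4337
Step 3: K1 = 90 / 5.4337 = 16.6

16.6


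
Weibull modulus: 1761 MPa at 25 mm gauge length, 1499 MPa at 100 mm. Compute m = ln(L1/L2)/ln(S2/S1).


Formula: m = ln(L1/L2) / ln(S2/S1)
Step 1: ln(L1/L2) = ln(25/100) = -1.38629
Step 2: S2/S1 = 1499/1761 = 0.85122
Step 3: ln(S2/S1) = ln(0.85122) = -0.16108
Step 4: m = -1.38629 / -0.16108 = 8.61

8.61 (Weibull m)


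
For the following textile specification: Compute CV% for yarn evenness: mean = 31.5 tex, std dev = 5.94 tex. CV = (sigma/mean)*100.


Formula: CV% = (standard deviation / mean) * 100
Step 1: Ratio = 5.94 / 31.5 = 0.188571
Step 2: CV% = 0.188571 * 100 = 18.8571% ≈ 18.9%

18.9%


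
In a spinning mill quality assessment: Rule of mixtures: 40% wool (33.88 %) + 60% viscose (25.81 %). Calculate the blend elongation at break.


Formula: Blend property = (fraction_A * property_A) + (fraction_B * property_B)
Step 1: Contribution A = 40/100 * 33.88 % = 13.552 %
Step 2: Contribution B = 60/100 * 25.81 % = 15.486 %
Step 3: Blend elongation at break = 13.552 + 15.486 = 29.038 %

29.038 %


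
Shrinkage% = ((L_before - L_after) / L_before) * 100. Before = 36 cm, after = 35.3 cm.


Formula: Shrinkage% = ((L_before - L_after) / L_before) * 100
Step 1: Shrinkage = 36 - 35.3 = 0.7 cm
Step 2: Shrinkage% = (0.7 / 36) * 100
Step 3: Shrinkage% = 0.019444 * 100 = 1.9444% ≈ 1.9%

1.9%


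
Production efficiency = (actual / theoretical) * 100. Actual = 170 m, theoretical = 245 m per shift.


Formula: Efficiency% = (Actual output / Theoretical output) * 100
Efficiency% = (170 / 245) * 100
Efficiency% = 0.693878 * 100 = 69.3878% ≈ 69.4%

69.4%


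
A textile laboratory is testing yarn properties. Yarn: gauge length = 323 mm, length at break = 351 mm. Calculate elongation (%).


Formula: Elongation (%) = ((L_break - L0) / L0) * 100
Step 1: Extension = 351 - 323 = 28 mm
Step 2: Elongation = (28 / 323) * 100
Step 3: Elongation = 0.086687 * 100 = 8.6687% ≈ 8.7%

8.7%


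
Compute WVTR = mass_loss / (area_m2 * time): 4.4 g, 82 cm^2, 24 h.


Formula: WVTR = mass_loss / (area * time)
Step 1: Convert area: 82 cm^2 = 0.0082 m^2
Step 2: WVTR = 4.4 g / (0.0082 m^2 * 24 h)
Step 3: WVTR = 4.4 / 0.1968 = 22.4 g/m^2/h

22.4 g/m^2/h


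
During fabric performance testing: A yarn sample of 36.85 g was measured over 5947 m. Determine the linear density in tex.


Formula: Tex = (mass_g / length_m) * 1000
Substituting: Tex = (36.85 / 5947) * 1000
Intermediate: 36.85 / 5947 = 0.0061964 g/m
Tex = 0.0061964 * 1000 = 6.20 tex

6.20 tex


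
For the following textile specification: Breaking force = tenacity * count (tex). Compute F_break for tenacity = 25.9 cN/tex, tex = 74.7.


Formula: Breaking force = Tenacity * Linear density
F = 25.9 cN/tex * 74.7 tex
F = 1934.73 cN

1934.73 cN


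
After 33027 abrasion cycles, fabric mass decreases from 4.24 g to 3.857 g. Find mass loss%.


Formula: Mass loss% = ((m_before - m_after) / m_before) * 100
Step 1: Mass loss = 4.24 - 3.857 = 0.383 g
Step 2: Ratio = 0.383 / 4.24 = 0.0903302
Step 3: Mass loss% = 0.0903302 * 100 = 9.03302% ≈ 9.03%

9.03%


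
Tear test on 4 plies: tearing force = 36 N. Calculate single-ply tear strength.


Formula: Per-ply strength = Total force / Number of plies
Per-ply = 36 N / 4
Per-ply = 9 N

9 N


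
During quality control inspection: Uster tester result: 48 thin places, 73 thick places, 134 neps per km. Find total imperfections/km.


Formula: Total = thin places + thick places + neps
Total = 48 + 73 + 134
Total = 255 imperfections/km

255 imperfections/km


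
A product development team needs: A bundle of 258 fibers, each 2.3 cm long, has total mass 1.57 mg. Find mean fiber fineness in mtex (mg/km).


Formula: fineness (mtex) = mass (mg) / total length (km) = (mass_mg / total_length_m) * 1000
Step 1: Convert fiber length: 2.3 cm = 0.023 m
Step 2: Total fiber length = 258 * 0.023 = 5.934 m
Step 3: Linear density = 1.57 mg / 5.934 m = 0.2646 mg/m
Step 4: fineness = 0.2646 * 1000 = 264.6 mtex

264.6 mtex


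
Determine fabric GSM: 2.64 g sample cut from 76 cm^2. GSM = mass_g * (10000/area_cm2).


Formula: GSM = mass_g / area_m2
Step 1: Convert area: 76 cm^2 = 76 / 10000 = 0.0076 m^2
Step 2: GSM = 2.64 g / 0.0076 m^2 = 347.4 g/m^2

347.4 g/m^2


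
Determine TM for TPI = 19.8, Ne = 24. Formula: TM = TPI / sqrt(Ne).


Formula: TM = TPI / sqrt(Ne)
Step 1: sqrt(Ne) = sqrt(24) = 4.899
Step 2: TM = 19.8 / 4.899 = 4.04

4.04 TM


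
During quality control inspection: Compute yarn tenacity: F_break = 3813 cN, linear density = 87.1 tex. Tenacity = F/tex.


Formula: Tenacity = Breaking force / Linear density
Tenacity = 3813 cN / 87.1 tex
Tenacity = 43.78 cN/tex

43.78 cN/tex


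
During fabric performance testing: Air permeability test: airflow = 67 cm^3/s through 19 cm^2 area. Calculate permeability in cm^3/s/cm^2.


Formula: Air Permeability = Airflow / Test Area
AP = 67 cm^3/s / 19 cm^2
AP = 3.5 cm^3/s/cm^2

3.5 cm^3/s/cm^2


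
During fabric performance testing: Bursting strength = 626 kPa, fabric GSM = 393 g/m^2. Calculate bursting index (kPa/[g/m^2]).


Formula: Bursting Index = Bursting Strength / Fabric GSM
BI = 626 kPa / 393 g/m^2
BI = 1.593 kPa/(g/m^2)

1.593 kPa/(g/m^2)


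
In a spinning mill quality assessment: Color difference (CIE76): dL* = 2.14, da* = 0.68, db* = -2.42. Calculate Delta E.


Formula: Delta E = sqrt(dL*^2 + da*^2 + db*^2)
Step 1: dL*^2 = 2.14^2 = 4.5796
Step 2: da*^2 = 0.68^2 = 0.4624
Step 3: db*^2 = (-2.42)^2 = 5.8564
Step 4: Sum = 4.5796 + 0.4624 + 5.8564 = 10.8984
Step 5: Delta E = sqrt(10.8984) = 3.3

3.3 Delta E


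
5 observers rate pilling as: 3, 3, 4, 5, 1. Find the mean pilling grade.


Formula: Mean = sum / count
Sum = 3 + 3 + 4 + 5 + 1 = 16
Mean = 16 / 5 = 3.2

3.2


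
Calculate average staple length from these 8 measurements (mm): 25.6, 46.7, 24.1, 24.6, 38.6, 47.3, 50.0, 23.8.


Formula: Mean = sum of lengths / count
Sum = 25.6 + 46.7 + 24.1 + 24.6 + 38.6 + 47.3 + 50.0 + 23.8
Sum = 280.7 mm
Mean = 280.7 / 8 = 35.09 mm

35.09 mm


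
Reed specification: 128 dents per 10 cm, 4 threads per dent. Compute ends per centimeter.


Formula: EPC = (dents per 10 cm * ends per dent) / 10
Step 1: Total ends per 10 cm = 128 * 4 = 512
Step 2: EPC = 512 / 10 = 51.2 ends/cm

51.2 ends/cm


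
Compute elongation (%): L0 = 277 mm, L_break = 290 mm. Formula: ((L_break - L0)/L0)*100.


Formula: Elongation (%) = ((L_break - L0) / L0) * 100
Step 1: Extension = 290 - 277 = 13 mm
Step 2: Elongation = (13 / 277) * 100
Step 3: Elongation = 0.046931 * 100 = 4.6931% ≈ 4.7%

4.7%


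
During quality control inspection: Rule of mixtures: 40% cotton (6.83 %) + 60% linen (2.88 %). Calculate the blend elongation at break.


Formula: Blend property = (fraction_A * property_A) + (fraction_B * property_B)
Step 1: Contribution A = 40/100 * 6.83 % = 2.732 %
Step 2: Contribution B = 60/100 * 2.88 % = 1.728 %
Step 3: Blend elongation at break = 2.732 + 1.728 = 4.46 %

4.46 %


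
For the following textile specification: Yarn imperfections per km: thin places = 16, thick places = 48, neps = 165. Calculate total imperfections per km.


Formula: Total = thin places + thick places + neps
Total = 16 + 48 + 165
Total = 229 imperfections/km

229 imperfections/km


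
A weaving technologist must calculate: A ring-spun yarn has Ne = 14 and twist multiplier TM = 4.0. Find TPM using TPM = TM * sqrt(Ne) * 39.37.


Formula: TPM = TM * sqrt(Ne) * 39.37
Step 1: sqrt(Ne) = sqrt(14) = 3.7417
Step 2: TM * sqrt(Ne) = 4.0 * 3.7417 = 14.9668
Step 3: TPM = 14.9668 * 39.37 = 589 twists/m

589 twists/m


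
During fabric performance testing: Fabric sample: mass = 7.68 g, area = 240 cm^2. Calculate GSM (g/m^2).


Formula: GSM = mass_g / area_m2
Step 1: Convert area: 240 cm^2 = 240 / 10000 = 0.024 m^2
Step 2: GSM = 7.68 g / 0.024 m^2 = 320.0 g/m^2

320.0 g/m^2


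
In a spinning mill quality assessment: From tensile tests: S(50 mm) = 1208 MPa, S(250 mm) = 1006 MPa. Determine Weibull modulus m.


Formula: m = ln(L1/L2) / ln(S2/S1)
Step 1: ln(L1/L2) = ln(50/250) = -1.60944
Step 2: S2/S1 = 1006/1208 = 0.83278
Step 3: ln(S2/S1) = ln(0.83278) = -0.18299
Step 4: m = -1.60944 / -0.18299 = 8.80

8.80 (Weibull m)


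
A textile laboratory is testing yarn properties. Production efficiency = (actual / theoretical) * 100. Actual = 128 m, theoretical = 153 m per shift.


Formula: Efficiency% = (Actual output / Theoretical output) * 100
Efficiency% = (128 / 153) * 100
Efficiency% = 0.836601 * 100 = 83.6601% ≈ 83.7%

83.7%


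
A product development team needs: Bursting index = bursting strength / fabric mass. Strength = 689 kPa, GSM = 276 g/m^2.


Formula: Bursting Index = Bursting Strength / Fabric GSM
BI = 689 kPa / 276 g/m^2
BI = 2.496 kPa/(g/m^2)

2.496 kPa/(g/m^2)


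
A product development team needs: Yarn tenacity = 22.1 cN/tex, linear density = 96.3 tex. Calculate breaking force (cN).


Formula: Breaking force = Tenacity * Linear density
F = 22.1 cN/tex * 96.3 tex
F = 2128.23 cN

2128.23 cN


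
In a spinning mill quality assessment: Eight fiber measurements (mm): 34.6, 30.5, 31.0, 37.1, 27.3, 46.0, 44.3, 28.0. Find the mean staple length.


Formula: Mean = sum of lengths / count
Sum = 34.6 + 30.5 + 31.0 + 37.1 + 27.3 + 46.0 + 44.3 + 28.0
Sum = 278.8 mm
Mean = 278.8 / 8 = 34.85 mm

34.85 mm


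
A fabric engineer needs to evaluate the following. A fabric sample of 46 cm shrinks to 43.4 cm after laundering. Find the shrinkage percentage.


Formula: Shrinkage% = ((L_before - L_after) / L_before) * 100
Step 1: Shrinkage = 46 - 43.4 = 2.6 cm
Step 2: Shrinkage% = (2.6 / 46) * 100
Step 3: Shrinkage% = 0.056522 * 100 = 5.6522% ≈ 5.7%

5.7%


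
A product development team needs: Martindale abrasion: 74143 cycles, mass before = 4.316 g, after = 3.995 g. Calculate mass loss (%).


Formula: Mass loss% = ((m_before - m_after) / m_before) * 100
Step 1: Mass loss = 4.316 - 3.995 = 0.321 g
Step 2: Ratio = 0.321 / 4.316 = 0.0743744
Step 3: Mass loss% = 0.0743744 * 100 = 7.43744% ≈ 7.44%

7.44%


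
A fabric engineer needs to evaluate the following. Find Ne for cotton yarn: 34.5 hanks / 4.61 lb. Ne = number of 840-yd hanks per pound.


Formula: Ne = hanks / mass_lb
Substituting: Ne = 34.5 / 4.61
Ne = 7.5

7.5 Ne


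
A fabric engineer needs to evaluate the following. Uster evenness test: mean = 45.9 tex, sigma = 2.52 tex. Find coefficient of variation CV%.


Formula: CV% = (standard deviation / mean) * 100
Step 1: Ratio = 2.52 / 45.9 = 0.054902
Step 2: CV% = 0.054902 * 100 = 5.4902% ≈ 5.5%

5.5%


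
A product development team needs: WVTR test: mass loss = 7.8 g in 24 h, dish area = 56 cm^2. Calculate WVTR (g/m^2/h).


Formula: WVTR = mass_loss / (area * time)
Step 1: Convert area: 56 cm^2 = 0.0056 m^2
Step 2: WVTR = 7.8 g / (0.0056 m^2 * 24 h)
Step 3: WVTR = 7.8 / 0.1344 = 58.0 g/m^2/h

58.0 g/m^2/h


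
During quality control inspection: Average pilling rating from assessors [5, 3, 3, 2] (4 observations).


Formula: Mean = sum / count
Sum = 5 + 3 + 3 + 2 = 13
Mean = 13 / 4 = 3.3

3.3


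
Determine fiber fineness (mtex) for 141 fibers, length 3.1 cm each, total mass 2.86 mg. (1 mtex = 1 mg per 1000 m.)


Formula: fineness (mtex) = mass (mg) / total length (km) = (mass_mg / total_length_m) * 1000
Step 1: Convert fiber length: 3.1 cm = 0.031 m
Step 2: Total fiber length = 141 * 0.031 = 4.371 m
Step 3: Linear density = 2.86 mg / 4.371 m = 0.6543 mg/m
Step 4: fineness = 0.6543 * 1000 = 654.3 mtex

654.3 mtex


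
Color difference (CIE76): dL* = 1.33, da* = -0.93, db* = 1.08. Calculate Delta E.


Formula: Delta E = sqrt(dL*^2 + da*^2 + db*^2)
Step 1: dL*^2 = 1.33^2 = 1.7689
Step 2: da*^2 = (-0.93)^2 = 0.8649
Step 3: db*^2 = 1.08^2 = 1.1664
Step 4: Sum = 1.7689 + 0.8649 + 1.1664 = 3.8002
Step 5: Delta E = sqrt(3.8002) = 1.95

1.95 Delta E


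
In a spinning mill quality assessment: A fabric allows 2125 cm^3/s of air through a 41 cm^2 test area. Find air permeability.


Formula: Air Permeability = Airflow / Test Area
AP = 2125 cm^3/s / 41 cm^2
AP = 51.8 cm^3/s/cm^2

51.8 cm^3/s/cm^2


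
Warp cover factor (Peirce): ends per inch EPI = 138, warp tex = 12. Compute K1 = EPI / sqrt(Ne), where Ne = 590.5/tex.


Formula: K1 = EPI / sqrt(Ne), with Ne = 590.5 / tex_warp
Step 1: Ne = 590.5 / 12 = 49.208
Step 2: sqrt(Ne) = sqrt(49.208) = 7.0148
Step 3: K1 = 138 / 7.0148 = 19.7

19.7


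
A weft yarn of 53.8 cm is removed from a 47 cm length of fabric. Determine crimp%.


Formula: Crimp% = ((L_yarn - L_fabric) / L_fabric) * 100
Step 1: Extension = 53.8 - 47 = 6.8 cm
Step 2: Crimp% = (6.8 / 47) * 100
Step 3: Crimp% = 0.144681 * 100 = 14.4681% ≈ 14.5%

14.5%


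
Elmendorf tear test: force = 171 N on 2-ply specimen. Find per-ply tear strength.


Formula: Per-ply strength = Total force / Number of plies
Per-ply = 171 N / 2
Per-ply = 85.5 N

85.5 N


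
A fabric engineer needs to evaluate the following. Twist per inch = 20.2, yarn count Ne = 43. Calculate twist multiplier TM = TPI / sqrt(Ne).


Formula: TM = TPI / sqrt(Ne)
Step 1: sqrt(Ne) = sqrt(43) = 6.5574
Step 2: TM = 20.2 / 6.5574 = 3.08

3.08 TM


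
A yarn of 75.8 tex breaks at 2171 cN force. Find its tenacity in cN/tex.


Formula: Tenacity = Breaking force / Linear density
Tenacity = 2171 cN / 75.8 tex
Tenacity = 28.64 cN/tex

28.64 cN/tex


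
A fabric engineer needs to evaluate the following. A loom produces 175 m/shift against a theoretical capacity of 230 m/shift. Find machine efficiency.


Formula: Efficiency% = (Actual output / Theoretical output) * 100
Efficiency% = (175 / 230) * 100
Efficiency% = 0.76087 * 100 = 76.087% ≈ 76.1%

76.1%


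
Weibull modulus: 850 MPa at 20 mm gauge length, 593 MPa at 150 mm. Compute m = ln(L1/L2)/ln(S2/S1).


Formula: m = ln(L1/L2) / ln(S2/S1)
Step 1: ln(L1/L2) = ln(20/150) = -2.01490
Step 2: S2/S1 = 593/850 = 0.69765
Step 3: ln(S2/S1) = ln(0.69765) = -0.36004
Step 4: m = -2.01490 / -0.36004 = 5.60

5.60 (Weibull m)


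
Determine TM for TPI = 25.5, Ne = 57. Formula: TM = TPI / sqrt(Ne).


Formula: TM = TPI / sqrt(Ne)
Step 1: sqrt(Ne) = sqrt(57) = 7.5498
Step 2: TM = 25.5 / 7.5498 = 3.38

3.38 TM


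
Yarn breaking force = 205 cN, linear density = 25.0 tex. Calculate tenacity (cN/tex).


Formula: Tenacity = Breaking force / Linear density
Tenacity = 205 cN / 25.0 tex
Tenacity = 8.20 cN/tex

8.20 cN/tex


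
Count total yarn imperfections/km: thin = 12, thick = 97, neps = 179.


Formula: Total = thin places + thick places + neps
Total = 12 + 97 + 179
Total = 288 imperfections/km

288 imperfections/km


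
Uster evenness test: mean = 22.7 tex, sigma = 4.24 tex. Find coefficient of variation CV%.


Formula: CV% = (standard deviation / mean) * 100
Step 1: Ratio = 4.24 / 22.7 = 0.186784
Step 2: CV% = 0.186784 * 100 = 18.6784% ≈ 18.7%

18.7%


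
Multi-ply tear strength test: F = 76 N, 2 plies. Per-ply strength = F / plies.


Formula: Per-ply strength = Total force / Number of plies
Per-ply = 76 N / 2
Per-ply = 38 N

38 N


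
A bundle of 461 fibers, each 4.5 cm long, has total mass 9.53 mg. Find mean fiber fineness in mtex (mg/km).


Formula: fineness (mtex) = mass (mg) / total length (km) = (mass_mg / total_length_m) * 1000
Step 1: Convert fiber length: 4.5 cm = 0.045 m
Step 2: Total fiber length = 461 * 0.045 = 20.745 m
Step 3: Linear density = 9.53 mg / 20.745 m = 0.4594 mg/m
Step 4: fineness = 0.4594 * 1000 = 459.4 mtex

459.4 mtex


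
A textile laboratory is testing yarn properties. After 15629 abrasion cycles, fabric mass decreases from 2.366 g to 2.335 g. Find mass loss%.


Formula: Mass loss% = ((m_before - m_after) / m_before) * 100
Step 1: Mass loss = 2.366 - 2.335 = 0.031 g
Step 2: Ratio = 0.031 / 2.366 = 0.0131023
Step 3: Mass loss% = 0.0131023 * 100 = 1.31023% ≈ 1.31%

1.31%


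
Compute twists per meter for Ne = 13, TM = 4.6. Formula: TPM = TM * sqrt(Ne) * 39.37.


Formula: TPM = TM * sqrt(Ne) * 39.37
Step 1: sqrt(Ne) = sqrt(13) = 3.6056
Step 2: TM * sqrt(Ne) = 4.6 * 3.6056 = 16.5858
Step 3: TPM = 16.5858 * 39.37 = 653 twists/m

653 twists/m


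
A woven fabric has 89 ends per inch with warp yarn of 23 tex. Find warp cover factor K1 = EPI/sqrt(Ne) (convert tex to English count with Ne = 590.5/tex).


Formula: K1 = EPI / sqrt(Ne), with Ne = 590.5 / tex_warp
Step 1: Ne = 590.5 / 23 = 25.674
Step 2: sqrt(Ne) = sqrt(25.674) = 5.067
Step 3: K1 = 89 / 5.067 = 17.6

17.6


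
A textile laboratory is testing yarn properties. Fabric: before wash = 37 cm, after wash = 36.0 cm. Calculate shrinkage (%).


Formula: Shrinkage% = ((L_before - L_after) / L_before) * 100
Step 1: Shrinkage = 37 - 36.0 = 1.0 cm
Step 2: Shrinkage% = (1.0 / 37) * 100
Step 3: Shrinkage% = 0.027027 * 100 = 2.7027% ≈ 2.7%

2.7%


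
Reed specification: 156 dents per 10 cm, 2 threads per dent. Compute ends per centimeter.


Formula: EPC = (dents per 10 cm * ends per dent) / 10
Step 1: Total ends per 10 cm = 156 * 2 = 312
Step 2: EPC = 312 / 10 = 31.2 ends/cm

31.2 ends/cm


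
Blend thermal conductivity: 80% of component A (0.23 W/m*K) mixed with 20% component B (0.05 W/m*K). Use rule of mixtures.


Formula: Blend property = (fraction_A * property_A) + (fraction_B * property_B)
Step 1: Contribution A = 80/100 * 0.23 W/m*K = 0.184 W/m*K
Step 2: Contribution B = 20/100 * 0.05 W/m*K = 0.01 W/m*K
Step 3: Blend thermal conductivity = 0.184 + 0.01 = 0.194 W/m*K

0.194 W/m*K


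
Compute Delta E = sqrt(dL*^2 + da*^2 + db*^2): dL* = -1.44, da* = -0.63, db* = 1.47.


Formula: Delta E = sqrt(dL*^2 + da*^2 + db*^2)
Step 1: dL*^2 = (-1.44)^2 = 2.0736
Step 2: da*^2 = (-0.63)^2 = 0.3969
Step 3: db*^2 = 1.47^2 = 2.1609
Step 4: Sum = 2.0736 + 0.3969 + 2.1609 = 4.6314
Step 5: Delta E = sqrt(4.6314) = 2.15

2.15 Delta E


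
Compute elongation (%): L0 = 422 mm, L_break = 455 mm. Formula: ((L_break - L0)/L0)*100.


Formula: Elongation (%) = ((L_break - L0) / L0) * 100
Step 1: Extension = 455 - 422 = 33 mm
Step 2: Elongation = (33 / 422) * 100
Step 3: Elongation = 0.078199 * 100 = 7.8199% ≈ 7.8%

7.8%


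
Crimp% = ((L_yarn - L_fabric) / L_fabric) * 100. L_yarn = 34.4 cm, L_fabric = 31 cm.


Formula: Crimp% = ((L_yarn - L_fabric) / L_fabric) * 100
Step 1: Extension = 34.4 - 31 = 3.4 cm
Step 2: Crimp% = (3.4 / 31) * 100
Step 3: Crimp% = 0.109677 * 100 = 10.9677% ≈ 11.0%

11.0%


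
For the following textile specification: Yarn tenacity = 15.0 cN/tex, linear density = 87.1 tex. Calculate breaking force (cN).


Formula: Breaking force = Tenacity * Linear density
F = 15.0 cN/tex * 87.1 tex
F = 1306.50 cN

1306.50 cN


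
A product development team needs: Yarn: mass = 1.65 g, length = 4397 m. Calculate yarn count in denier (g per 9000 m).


Formula: den = (mass_g / length_m) * 9000
Substituting: den = (1.65 / 4397) * 9000
Intermediate: 1.65 / 4397 = 0.00037526 g/m
den = 0.00037526 * 9000 = 3.4 denier

3.4 denier


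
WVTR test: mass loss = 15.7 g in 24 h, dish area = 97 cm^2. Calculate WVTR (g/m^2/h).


Formula: WVTR = mass_loss / (area * time)
Step 1: Convert area: 97 cm^2 = 0.0097 m^2
Step 2: WVTR = 15.7 g / (0.0097 m^2 * 24 h)
Step 3: WVTR = 15.7 / 0.2328 = 67.4 g/m^2/h

67.4 g/m^2/h


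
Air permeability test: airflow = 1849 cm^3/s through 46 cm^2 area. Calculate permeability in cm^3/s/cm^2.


Formula: Air Permeability = Airflow / Test Area
AP = 1849 cm^3/s / 46 cm^2
AP = 40.2 cm^3/s/cm^2

40.2 cm^3/s/cm^2


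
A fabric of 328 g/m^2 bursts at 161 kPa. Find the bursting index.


Formula: Bursting Index = Bursting Strength / Fabric GSM
BI = 161 kPa / 328 g/m^2
BI = 0.491 kPa/(g/m^2)

0.491 kPa/(g/m^2)


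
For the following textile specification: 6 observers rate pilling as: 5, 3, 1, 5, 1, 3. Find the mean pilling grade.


Formula: Mean = sum / count
Sum = 5 + 3 + 1 + 5 + 1 + 3 = 18
Mean = 18 / 6 = 3.0

3.0


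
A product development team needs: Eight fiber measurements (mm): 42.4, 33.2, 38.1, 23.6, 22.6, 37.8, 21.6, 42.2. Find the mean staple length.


Formula: Mean = sum of lengths / count
Sum = 42.4 + 33.2 + 38.1 + 23.6 + 22.6 + 37.8 + 21.6 + 42.2
Sum = 261.5 mm
Mean = 261.5 / 8 = 32.69 mm

32.69 mm


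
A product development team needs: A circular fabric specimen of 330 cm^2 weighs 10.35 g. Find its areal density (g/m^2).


Formula: GSM = mass_g / area_m2
Step 1: Convert area: 330 cm^2 = 330 / 10000 = 0.033 m^2
Step 2: GSM = 10.35 g / 0.033 m^2 = 313.6 g/m^2

313.6 g/m^2


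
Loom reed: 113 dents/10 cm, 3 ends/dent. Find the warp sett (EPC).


Formula: EPC = (dents per 10 cm * ends per dent) / 10
Step 1: Total ends per 10 cm = 113 * 3 = 339
Step 2: EPC = 339 / 10 = 33.9 ends/cm

33.9 ends/cm


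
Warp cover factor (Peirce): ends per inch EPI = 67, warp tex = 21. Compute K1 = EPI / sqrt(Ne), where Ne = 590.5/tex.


Formula: K1 = EPI / sqrt(Ne), with Ne = 590.5 / tex_warp
Step 1: Ne = 590.5 / 21 = 28.119
Step 2: sqrt(Ne) = sqrt(28.119) = 5.3027
Step 3: K1 = 67 / 5.3027 = 12.6

12.6


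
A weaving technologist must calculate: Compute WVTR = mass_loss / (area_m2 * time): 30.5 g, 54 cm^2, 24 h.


Formula: WVTR = mass_loss / (area * time)
Step 1: Convert area: 54 cm^2 = 0.0054 m^2
Step 2: WVTR = 30.5 g / (0.0054 m^2 * 24 h)
Step 3: WVTR = 30.5 / 0.1296 = 235.3 g/m^2/h

235.3 g/m^2/h


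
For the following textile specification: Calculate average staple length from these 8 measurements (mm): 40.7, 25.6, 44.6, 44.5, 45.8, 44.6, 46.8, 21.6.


Formula: Mean = sum of lengths / count
Sum = 40.7 + 25.6 + 44.6 + 44.5 + 45.8 + 44.6 + 46.8 + 21.6
Sum = 314.2 mm
Mean = 314.2 / 8 = 39.28 mm

39.28 mm


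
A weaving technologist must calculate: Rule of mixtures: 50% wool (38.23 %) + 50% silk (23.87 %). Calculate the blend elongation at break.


Formula: Blend property = (fraction_A * property_A) + (fraction_B * property_B)
Step 1: Contribution A = 50/100 * 38.23 % = 19.115 %
Step 2: Contribution B = 50/100 * 23.87 % = 11.935 %
Step 3: Blend elongation at break = 19.115 + 11.935 = 31.05 %

31.05 %


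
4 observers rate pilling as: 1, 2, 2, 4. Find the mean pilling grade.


Formula: Mean = sum / count
Sum = 1 + 2 + 2 + 4 = 9
Mean = 9 / 4 = 2.3

2.3


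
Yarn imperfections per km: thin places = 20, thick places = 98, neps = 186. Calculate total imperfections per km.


Formula: Total = thin places + thick places + neps
Total = 20 + 98 + 186
Total = 304 imperfections/km

304 imperfections/km


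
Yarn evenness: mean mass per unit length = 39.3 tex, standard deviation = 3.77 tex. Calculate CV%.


Formula: CV% = (standard deviation / mean) * 100
Step 1: Ratio = 3.77 / 39.3 = 0.095929
Step 2: CV% = 0.095929 * 100 = 9.5929% ≈ 9.6%

9.6%


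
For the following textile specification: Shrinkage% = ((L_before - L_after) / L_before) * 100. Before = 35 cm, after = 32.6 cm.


Formula: Shrinkage% = ((L_before - L_after) / L_before) * 100
Step 1: Shrinkage = 35 - 32.6 = 2.4 cm
Step 2: Shrinkage% = (2.4 / 35) * 100
Step 3: Shrinkage% = 0.068571 * 100 = 6.8571% ≈ 6.9%

6.9%


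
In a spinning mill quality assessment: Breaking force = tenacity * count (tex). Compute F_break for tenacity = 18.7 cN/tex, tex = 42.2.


Formula: Breaking force = Tenacity * Linear density
F = 18.7 cN/tex * 42.2 tex
F = 789.14 cN

789.14 cN


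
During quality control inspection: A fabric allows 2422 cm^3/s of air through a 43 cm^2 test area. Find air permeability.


Formula: Air Permeability = Airflow / Test Area
AP = 2422 cm^3/s / 43 cm^2
AP = 56.3 cm^3/s/cm^2

56.3 cm^3/s/cm^2


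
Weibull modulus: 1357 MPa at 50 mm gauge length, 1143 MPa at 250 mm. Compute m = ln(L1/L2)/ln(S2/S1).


Formula: m = ln(L1/L2) / ln(S2/S1)
Step 1: ln(L1/L2) = ln(50/250) = -1.60944
Step 2: S2/S1 = 1143/1357 = 0.8423
Step 3: ln(S2/S1) = ln(0.8423) = -0.17162
Step 4: m = -1.60944 / -0.17162 = 9.38

9.38 (Weibull m)


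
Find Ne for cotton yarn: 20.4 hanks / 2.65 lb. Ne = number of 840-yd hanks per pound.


Formula: Ne = hanks / mass_lb
Substituting: Ne = 20.4 / 2.65
Ne = 7.7

7.7 Ne


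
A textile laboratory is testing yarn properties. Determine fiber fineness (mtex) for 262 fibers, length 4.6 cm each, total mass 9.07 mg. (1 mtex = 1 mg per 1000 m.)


Formula: fineness (mtex) = mass (mg) / total length (km) = (mass_mg / total_length_m) * 1000
Step 1: Convert fiber length: 4.6 cm = 0.046 m
Step 2: Total fiber length = 262 * 0.046 = 12.052 m
Step 3: Linear density = 9.07 mg / 12.052 m = 0.7526 mg/m
Step 4: fineness = 0.7526 * 1000 = 752.6 mtex

752.6 mtex


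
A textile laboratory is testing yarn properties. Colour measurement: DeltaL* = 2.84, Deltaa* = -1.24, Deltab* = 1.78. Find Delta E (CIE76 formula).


Formula: Delta E = sqrt(dL*^2 + da*^2 + db*^2)
Step 1: dL*^2 = 2.84^2 = 8.0656
Step 2: da*^2 = (-1.24)^2 = 1.5376
Step 3: db*^2 = 1.78^2 = 3.1684
Step 4: Sum = 8.0656 + 1.5376 + 3.1684 = 12.7716
Step 5: Delta E = sqrt(12.7716) = 3.57

3.57 Delta E


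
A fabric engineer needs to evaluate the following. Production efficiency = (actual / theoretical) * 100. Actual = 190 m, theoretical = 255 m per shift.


Formula: Efficiency% = (Actual output / Theoretical output) * 100
Efficiency% = (190 / 255) * 100
Efficiency% = 0.745098 * 100 = 74.5098% ≈ 74.5%

74.5%


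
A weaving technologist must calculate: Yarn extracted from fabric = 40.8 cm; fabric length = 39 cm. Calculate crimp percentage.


Formula: Crimp% = ((L_yarn - L_fabric) / L_fabric) * 100
Step 1: Extension = 40.8 - 39 = 1.8 cm
Step 2: Crimp% = (1.8 / 39) * 100
Step 3: Crimp% = 0.046154 * 100 = 4.6154% ≈ 4.6%

4.6%


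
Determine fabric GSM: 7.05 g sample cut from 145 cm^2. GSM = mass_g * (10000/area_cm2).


Formula: GSM = mass_g / area_m2
Step 1: Convert area: 145 cm^2 = 145 / 10000 = 0.0145 m^2
Step 2: GSM = 7.05 g / 0.0145 m^2 = 486.2 g/m^2

486.2 g/m^2


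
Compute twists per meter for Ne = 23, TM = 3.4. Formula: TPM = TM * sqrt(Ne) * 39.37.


Formula: TPM = TM * sqrt(Ne) * 39.37
Step 1: sqrt(Ne) = sqrt(23) = 4.7958
Step 2: TM * sqrt(Ne) = 3.4 * 4.7958 = 16.3057
Step 3: TPM = 16.3057 * 39.37 = 642 twists/m

642 twists/m


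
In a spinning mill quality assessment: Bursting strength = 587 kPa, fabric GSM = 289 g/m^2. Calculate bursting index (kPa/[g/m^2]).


Formula: Bursting Index = Bursting Strength / Fabric GSM
BI = 587 kPa / 289 g/m^2
BI = 2.031 kPa/(g/m^2)

2.031 kPa/(g/m^2)


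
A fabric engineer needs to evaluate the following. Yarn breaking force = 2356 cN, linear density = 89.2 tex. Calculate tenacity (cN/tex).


Formula: Tenacity = Breaking force / Linear density
Tenacity = 2356 cN / 89.2 tex
Tenacity = 26.41 cN/tex

26.41 cN/tex


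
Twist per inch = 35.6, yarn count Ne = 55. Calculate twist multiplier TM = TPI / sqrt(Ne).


Formula: TM = TPI / sqrt(Ne)
Step 1: sqrt(Ne) = sqrt(55) = 7.4162
Step 2: TM = 35.6 / 7.4162 = 4.80

4.80 TM


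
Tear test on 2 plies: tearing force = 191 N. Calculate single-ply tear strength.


Formula: Per-ply strength = Total force / Number of plies
Per-ply = 191 N / 2
Per-ply = 95.5 N

95.5 N


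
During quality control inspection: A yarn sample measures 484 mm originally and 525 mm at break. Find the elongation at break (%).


Formula: Elongation (%) = ((L_break - L0) / L0) * 100
Step 1: Extension = 525 - 484 = 41 mm
Step 2: Elongation = (41 / 484) * 100
Step 3: Elongation = 0.084711 * 100 = 8.4711% ≈ 8.5%

8.5%


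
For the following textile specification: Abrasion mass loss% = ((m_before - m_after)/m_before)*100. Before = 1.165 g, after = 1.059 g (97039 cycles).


Formula: Mass loss% = ((m_before - m_after) / m_before) * 100
Step 1: Mass loss = 1.165 - 1.059 = 0.106 g
Step 2: Ratio = 0.106 / 1.165 = 0.0909871
Step 3: Mass loss% = 0.0909871 * 100 = 9.09871% ≈ 9.10%

9.10%


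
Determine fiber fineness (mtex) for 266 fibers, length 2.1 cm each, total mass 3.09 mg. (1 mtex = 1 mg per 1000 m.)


Formula: fineness (mtex) = mass (mg) / total length (km) = (mass_mg / total_length_m) * 1000
Step 1: Convert fiber length: 2.1 cm = 0.021 m
Step 2: Total fiber length = 266 * 0.021 = 5.586 m
Step 3: Linear density = 3.09 mg / 5.586 m = 0.5532 mg/m
Step 4: fineness = 0.5532 * 1000 = 553.2 mtex

553.2 mtex


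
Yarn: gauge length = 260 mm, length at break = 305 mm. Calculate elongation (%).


Formula: Elongation (%) = ((L_break - L0) / L0) * 100
Step 1: Extension = 305 - 260 = 45 mm
Step 2: Elongation = (45 / 260) * 100
Step 3: Elongation = 0.173077 * 100 = 17.3077% ≈ 17.3%

17.3%


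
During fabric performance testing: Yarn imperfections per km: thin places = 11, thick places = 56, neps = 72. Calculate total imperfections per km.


Formula: Total = thin places + thick places + neps
Total = 11 + 56 + 72
Total = 139 imperfections/km

139 imperfections/km


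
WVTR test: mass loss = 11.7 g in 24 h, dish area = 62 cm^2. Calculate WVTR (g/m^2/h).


Formula: WVTR = mass_loss / (area * time)
Step 1: Convert area: 62 cm^2 = 0.0062 m^2
Step 2: WVTR = 11.7 g / (0.0062 m^2 * 24 h)
Step 3: WVTR = 11.7 / 0.1488 = 78.6 g/m^2/h

78.6 g/m^2/h


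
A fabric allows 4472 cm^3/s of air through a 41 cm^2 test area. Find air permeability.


Formula: Air Permeability = Airflow / Test Area
AP = 4472 cm^3/s / 41 cm^2
AP = 109.1 cm^3/s/cm^2

109.1 cm^3/s/cm^2


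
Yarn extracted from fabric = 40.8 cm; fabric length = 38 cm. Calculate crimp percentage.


Formula: Crimp% = ((L_yarn - L_fabric) / L_fabric) * 100
Step 1: Extension = 40.8 - 38 = 2.8 cm
Step 2: Crimp% = (2.8 / 38) * 100
Step 3: Crimp% = 0.073684 * 100 = 7.3684% ≈ 7.4%

7.4%


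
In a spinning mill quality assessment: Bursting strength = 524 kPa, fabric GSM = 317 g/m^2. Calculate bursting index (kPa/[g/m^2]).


Formula: Bursting Index = Bursting Strength / Fabric GSM
BI = 524 kPa / 317 g/m^2
BI = 1.653 kPa/(g/m^2)

1.653 kPa/(g/m^2)


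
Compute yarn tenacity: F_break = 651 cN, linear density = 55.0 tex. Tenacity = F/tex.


Formula: Tenacity = Breaking force / Linear density
Tenacity = 651 cN / 55.0 tex
Tenacity = 11.84 cN/tex

11.84 cN/tex


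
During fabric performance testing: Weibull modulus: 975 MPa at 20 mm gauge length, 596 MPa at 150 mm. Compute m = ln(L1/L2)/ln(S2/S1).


Formula: m = ln(L1/L2) / ln(S2/S1)
Step 1: ln(L1/L2) = ln(20/150) = -2.01490
Step 2: S2/S1 = 596/975 = 0.61128
Step 3: ln(S2/S1) = ln(0.61128) = -0.49220
Step 4: m = -2.01490 / -0.49220 = 4.09

4.09 (Weibull m)


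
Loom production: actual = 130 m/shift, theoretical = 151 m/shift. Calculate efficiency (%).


Formula: Efficiency% = (Actual output / Theoretical output) * 100
Efficiency% = (130 / 151) * 100
Efficiency% = 0.860927 * 100 = 86.0927% ≈ 86.1%

86.1%


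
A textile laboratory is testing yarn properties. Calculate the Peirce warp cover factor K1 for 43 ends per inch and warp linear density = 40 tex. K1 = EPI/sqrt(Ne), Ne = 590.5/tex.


Formula: K1 = EPI / sqrt(Ne), with Ne = 590.5 / tex_warp
Step 1: Ne = 590.5 / 40 = 14.763
Step 2: sqrt(Ne) = sqrt(14.763) = 3.8423
Step 3: K1 = 43 / 3.8423 = 11.2

11.2


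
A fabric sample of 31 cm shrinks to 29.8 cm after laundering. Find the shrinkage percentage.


Formula: Shrinkage% = ((L_before - L_after) / L_before) * 100
Step 1: Shrinkage = 31 - 29.8 = 1.2 cm
Step 2: Shrinkage% = (1.2 / 31) * 100
Step 3: Shrinkage% = 0.03871 * 100 = 3.871% ≈ 3.9%

3.9%


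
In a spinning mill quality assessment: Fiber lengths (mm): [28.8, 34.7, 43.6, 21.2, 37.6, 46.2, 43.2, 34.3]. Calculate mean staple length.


Formula: Mean = sum of lengths / count
Sum = 28.8 + 34.7 + 43.6 + 21.2 + 37.6 + 46.2 + 43.2 + 34.3
Sum = 289.6 mm
Mean = 289.6 / 8 = 36.20 mm

36.20 mm


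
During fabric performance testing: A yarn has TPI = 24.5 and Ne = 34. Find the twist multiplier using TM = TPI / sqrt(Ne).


Formula: TM = TPI / sqrt(Ne)
Step 1: sqrt(Ne) = sqrt(34) = 5.831
Step 2: TM = 24.5 / 5.831 = 4.20

4.20 TM


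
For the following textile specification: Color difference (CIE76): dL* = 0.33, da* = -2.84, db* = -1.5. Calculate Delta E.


Formula: Delta E = sqrt(dL*^2 + da*^2 + db*^2)
Step 1: dL*^2 = 0.33^2 = 0.1089
Step 2: da*^2 = (-2.84)^2 = 8.0656
Step 3: db*^2 = (-1.5)^2 = 2.25
Step 4: Sum = 0.1089 + 8.0656 + 2.25 = 10.4245
Step 5: Delta E = sqrt(10.4245) = 3.23

3.23 Delta E


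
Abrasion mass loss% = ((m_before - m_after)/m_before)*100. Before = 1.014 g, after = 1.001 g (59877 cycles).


Formula: Mass loss% = ((m_before - m_after) / m_before) * 100
Step 1: Mass loss = 1.014 - 1.001 = 0.013 g
Step 2: Ratio = 0.013 / 1.014 = 0.0128205
Step 3: Mass loss% = 0.0128205 * 100 = 1.28205% ≈ 1.28%

1.28%


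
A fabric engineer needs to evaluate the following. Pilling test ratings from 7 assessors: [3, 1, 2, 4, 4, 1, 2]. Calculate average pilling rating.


Formula: Mean = sum / count
Sum = 3 + 1 + 2 + 4 + 4 + 1 + 2 = 17
Mean = 17 / 7 = 2.4

2.4


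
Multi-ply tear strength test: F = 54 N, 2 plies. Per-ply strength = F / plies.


Formula: Per-ply strength = Total force / Number of plies
Per-ply = 54 N / 2
Per-ply = 27 N

27 N


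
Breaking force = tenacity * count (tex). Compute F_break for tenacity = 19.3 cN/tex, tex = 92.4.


Formula: Breaking force = Tenacity * Linear density
F = 19.3 cN/tex * 92.4 tex
F = 1783.32 cN

1783.32 cN


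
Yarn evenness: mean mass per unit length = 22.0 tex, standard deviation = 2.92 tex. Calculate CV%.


Formula: CV% = (standard deviation / mean) * 100
Step 1: Ratio = 2.92 / 22.0 = 0.132727
Step 2: CV% = 0.132727 * 100 = 13.2727% ≈ 13.3%

13.3%


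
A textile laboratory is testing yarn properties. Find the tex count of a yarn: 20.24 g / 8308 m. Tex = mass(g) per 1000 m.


Formula: Tex = (mass_g / length_m) * 1000
Substituting: Tex = (20.24 / 8308) * 1000
Intermediate: 20.24 / 8308 = 0.00243621 g/m
Tex = 0.00243621 * 1000 = 2.44 tex

2.44 tex
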